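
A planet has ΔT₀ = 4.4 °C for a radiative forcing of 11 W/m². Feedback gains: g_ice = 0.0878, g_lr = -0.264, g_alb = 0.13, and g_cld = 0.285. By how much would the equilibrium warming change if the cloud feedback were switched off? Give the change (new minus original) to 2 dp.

Original: g = 0.2388, ΔT = 4.4/(1−0.2388) = 5.7803 °C.
Without cloud: g' = -0.0462, ΔT' = 4.4/(1+0.0462) = 4.2057 °C.
Change = 4.2057 − 5.7803 = -1.57 °C.

-1.57 °C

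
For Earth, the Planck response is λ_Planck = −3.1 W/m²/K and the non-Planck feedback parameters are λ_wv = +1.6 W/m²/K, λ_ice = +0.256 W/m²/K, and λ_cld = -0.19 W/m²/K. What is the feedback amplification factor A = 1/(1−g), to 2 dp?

2.16

Convert to gains: g_wv = 1.6/3.1 = 0.5161; g_ice = 0.256/3.1 = 0.08258; g_cld = -0.19/3.1 = -0.06129.
Total gain g = 0.53739.
A = 1/(1 − 0.53739) = 2.16.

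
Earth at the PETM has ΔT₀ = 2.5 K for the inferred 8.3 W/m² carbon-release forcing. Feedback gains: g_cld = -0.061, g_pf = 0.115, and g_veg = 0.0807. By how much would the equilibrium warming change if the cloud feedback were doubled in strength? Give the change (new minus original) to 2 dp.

Original: g = 0.1347, ΔT = 2.5/(1−0.1347) = 2.8892 K.
With doubled cloud: g' = 0.0737, ΔT' = 2.5/(1−0.0737) = 2.6989 K.
Change = 2.6989 − 2.8892 = -0.19 K.

-0.19 K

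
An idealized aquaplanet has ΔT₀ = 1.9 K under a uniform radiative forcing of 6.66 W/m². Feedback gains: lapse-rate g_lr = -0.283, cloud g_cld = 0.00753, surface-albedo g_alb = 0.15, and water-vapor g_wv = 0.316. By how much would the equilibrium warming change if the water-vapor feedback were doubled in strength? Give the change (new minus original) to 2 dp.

1.50 K

Original: g = 0.19053, ΔT = 1.9/(1−0.19053) = 2.3472 K.
With doubled water-vapor: g' = 0.50653, ΔT' = 1.9/(1−0.50653) = 3.8503 K.
Change = 3.8503 − 2.3472 = 1.50 K.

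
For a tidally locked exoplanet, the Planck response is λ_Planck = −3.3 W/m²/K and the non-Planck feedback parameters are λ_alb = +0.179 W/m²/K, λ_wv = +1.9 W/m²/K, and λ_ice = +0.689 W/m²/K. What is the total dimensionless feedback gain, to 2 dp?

Convert to gains: g_alb = 0.179/3.3 = 0.05424; g_wv = 1.9/3.3 = 0.5758; g_ice = 0.689/3.3 = 0.2088.
Total gain g = 0.83884.

0.84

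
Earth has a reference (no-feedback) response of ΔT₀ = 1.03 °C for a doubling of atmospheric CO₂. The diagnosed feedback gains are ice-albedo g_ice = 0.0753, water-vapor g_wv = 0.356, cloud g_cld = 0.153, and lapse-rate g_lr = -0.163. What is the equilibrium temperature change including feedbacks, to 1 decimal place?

1.8 °C

Total gain g = 0.0753 + 0.356 + 0.153 − 0.163 = 0.4213.
Amplification A = 1/(1 − 0.4213) = 1.728.
ΔT = 1.03 × 1.728 = 1.8 °C.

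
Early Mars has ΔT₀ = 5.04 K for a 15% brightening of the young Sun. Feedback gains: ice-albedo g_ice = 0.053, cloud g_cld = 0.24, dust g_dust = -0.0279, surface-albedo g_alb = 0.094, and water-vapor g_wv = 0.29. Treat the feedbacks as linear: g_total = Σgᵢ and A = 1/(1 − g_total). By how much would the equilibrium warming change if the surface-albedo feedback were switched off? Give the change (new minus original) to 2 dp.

-3.03 K

Original: g = 0.6491, ΔT = 5.04/(1−0.6491) = 14.3631 K.
Without surface-albedo: g' = 0.5551, ΔT' = 5.04/(1−0.5551) = 11.3284 K.
Change = 11.3284 − 14.3631 = -3.03 K.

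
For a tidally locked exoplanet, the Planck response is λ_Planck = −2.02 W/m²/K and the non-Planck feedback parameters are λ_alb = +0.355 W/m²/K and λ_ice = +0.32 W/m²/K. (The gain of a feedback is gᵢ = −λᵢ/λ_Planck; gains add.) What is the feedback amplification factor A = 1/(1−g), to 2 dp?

Convert to gains: g_alb = 0.355/2.02 = 0.1757; g_ice = 0.32/2.02 = 0.1584.
Total gain g = 0.3341.
A = 1/(1 − 0.3341) = 1.50.

1.50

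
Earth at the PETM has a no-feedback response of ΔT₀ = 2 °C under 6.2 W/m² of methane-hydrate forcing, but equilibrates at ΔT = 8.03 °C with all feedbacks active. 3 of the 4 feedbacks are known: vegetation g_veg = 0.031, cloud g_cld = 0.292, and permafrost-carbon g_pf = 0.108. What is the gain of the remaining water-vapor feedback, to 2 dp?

0.32

Amplification A = ΔT/ΔT₀ = 8.03/2 = 4.015.
Total gain g = 1 − 1/A = 1 − 1/4.015 = 0.7509.
Known gains sum to 0.031 + 0.292 + 0.108 = 0.431.
g_wv = 0.7509 − 0.431 = 0.32.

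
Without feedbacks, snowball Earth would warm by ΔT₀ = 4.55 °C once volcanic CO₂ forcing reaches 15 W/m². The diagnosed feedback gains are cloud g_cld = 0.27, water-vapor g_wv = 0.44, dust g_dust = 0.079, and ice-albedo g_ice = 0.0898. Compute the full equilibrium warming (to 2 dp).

Total gain g = 0.27 + 0.44 + 0.079 + 0.0898 = 0.8788.
Amplification A = 1/(1 − 0.8788) = 8.251.
ΔT = 4.55 × 8.251 = 37.54 °C.

37.54 °C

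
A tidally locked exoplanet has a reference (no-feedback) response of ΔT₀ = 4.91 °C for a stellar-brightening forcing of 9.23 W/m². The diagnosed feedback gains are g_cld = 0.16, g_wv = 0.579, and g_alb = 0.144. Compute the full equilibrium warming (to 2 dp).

41.97 °C

Total gain g = 0.16 + 0.579 + 0.144 = 0.883.
Amplification A = 1/(1 − 0.883) = 8.547.
ΔT = 4.91 × 8.547 = 41.97 °C.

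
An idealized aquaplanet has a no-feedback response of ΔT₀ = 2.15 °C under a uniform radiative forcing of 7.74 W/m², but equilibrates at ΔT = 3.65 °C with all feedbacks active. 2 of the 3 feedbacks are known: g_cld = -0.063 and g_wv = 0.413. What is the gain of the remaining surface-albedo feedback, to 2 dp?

0.06

Amplification A = ΔT/ΔT₀ = 3.65/2.15 = 1.698.
Total gain g = 1 − 1/A = 1 − 1/1.698 = 0.4111.
Known gains sum to -0.063 + 0.413 = 0.35.
g_alb = 0.4111 − 0.35 = 0.06.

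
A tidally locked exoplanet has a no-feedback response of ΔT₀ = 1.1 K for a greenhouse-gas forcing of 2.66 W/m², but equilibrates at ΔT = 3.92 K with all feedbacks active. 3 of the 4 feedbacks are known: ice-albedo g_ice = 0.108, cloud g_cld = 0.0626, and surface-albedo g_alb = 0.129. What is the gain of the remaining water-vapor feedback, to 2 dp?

0.42

Amplification A = ΔT/ΔT₀ = 3.92/1.1 = 3.564.
Total gain g = 1 − 1/A = 1 − 1/3.564 = 0.7194.
Known gains sum to 0.108 + 0.0626 + 0.129 = 0.2996.
g_wv = 0.7194 − 0.2996 = 0.42.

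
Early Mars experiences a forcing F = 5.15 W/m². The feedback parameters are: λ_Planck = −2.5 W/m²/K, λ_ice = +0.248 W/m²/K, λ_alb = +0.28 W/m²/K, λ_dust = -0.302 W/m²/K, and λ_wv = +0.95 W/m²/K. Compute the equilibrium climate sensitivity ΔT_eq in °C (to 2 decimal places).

3.89 °C

Net feedback parameter λ = (−2.5) + (+0.248) + (+0.28) + (-0.302) + (+0.95) = -1.324 W/m²/K.
ΔT = −F/λ = −5.15/(-1.324) = 3.89 °C.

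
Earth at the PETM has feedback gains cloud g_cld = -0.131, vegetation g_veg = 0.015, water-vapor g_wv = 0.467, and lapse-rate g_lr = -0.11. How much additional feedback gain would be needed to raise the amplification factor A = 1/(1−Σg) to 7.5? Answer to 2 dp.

0.63

Current total gain = 0.241.
Target gain for A = 7.5: g* = 1 − 1/7.5 = 0.8667.
Additional gain needed = 0.8667 − 0.241 = 0.63.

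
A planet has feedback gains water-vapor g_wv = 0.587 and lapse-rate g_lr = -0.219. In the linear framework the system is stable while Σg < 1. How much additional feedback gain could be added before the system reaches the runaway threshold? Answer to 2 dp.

Current total gain = 0.587 − 0.219 = 0.368.
Margin to runaway = 1 − 0.368 = 0.63.

0.63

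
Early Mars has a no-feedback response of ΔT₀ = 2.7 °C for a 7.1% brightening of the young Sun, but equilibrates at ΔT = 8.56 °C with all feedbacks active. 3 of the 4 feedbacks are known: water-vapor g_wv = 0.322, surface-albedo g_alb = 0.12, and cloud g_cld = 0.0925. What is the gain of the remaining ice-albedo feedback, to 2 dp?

Amplification A = ΔT/ΔT₀ = 8.56/2.7 = 3.17.
Total gain g = 1 − 1/A = 1 − 1/3.17 = 0.6845.
Known gains sum to 0.322 + 0.12 + 0.0925 = 0.5345.
g_ice = 0.6845 − 0.5345 = 0.15.

0.15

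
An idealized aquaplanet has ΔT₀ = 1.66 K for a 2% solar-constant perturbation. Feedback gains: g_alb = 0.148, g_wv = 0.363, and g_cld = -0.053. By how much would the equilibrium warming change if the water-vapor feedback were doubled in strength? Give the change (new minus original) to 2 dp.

Original: g = 0.458, ΔT = 1.66/(1−0.458) = 3.0627 K.
With doubled water-vapor: g' = 0.821, ΔT' = 1.66/(1−0.821) = 9.2737 K.
Change = 9.2737 − 3.0627 = 6.21 K.

6.21 K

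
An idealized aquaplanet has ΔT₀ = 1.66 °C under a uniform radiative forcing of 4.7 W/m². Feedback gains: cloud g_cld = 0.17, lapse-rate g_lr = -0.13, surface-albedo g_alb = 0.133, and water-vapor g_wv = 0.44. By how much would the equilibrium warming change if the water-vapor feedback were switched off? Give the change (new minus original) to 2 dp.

Original: g = 0.613, ΔT = 1.66/(1−0.613) = 4.2894 °C.
Without water-vapor: g' = 0.173, ΔT' = 1.66/(1−0.173) = 2.0073 °C.
Change = 2.0073 − 4.2894 = -2.28 °C.

-2.28 °C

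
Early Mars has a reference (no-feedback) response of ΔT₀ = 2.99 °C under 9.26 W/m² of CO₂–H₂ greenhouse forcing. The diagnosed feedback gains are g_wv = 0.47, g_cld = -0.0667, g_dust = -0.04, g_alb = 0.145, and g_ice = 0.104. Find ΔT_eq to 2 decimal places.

7.71 °C

Total gain g = 0.47 − 0.0667 − 0.04 + 0.145 + 0.104 = 0.6123.
Amplification A = 1/(1 − 0.6123) = 2.579.
ΔT = 2.99 × 2.579 = 7.71 °C.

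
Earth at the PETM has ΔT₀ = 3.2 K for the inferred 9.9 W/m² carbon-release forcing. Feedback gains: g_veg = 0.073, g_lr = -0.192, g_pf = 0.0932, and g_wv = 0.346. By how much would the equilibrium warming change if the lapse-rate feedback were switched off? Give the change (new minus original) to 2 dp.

Original: g = 0.3202, ΔT = 3.2/(1−0.3202) = 4.7073 K.
Without lapse-rate: g' = 0.5122, ΔT' = 3.2/(1−0.5122) = 6.5601 K.
Change = 6.5601 − 4.7073 = 1.85 K.

1.85 K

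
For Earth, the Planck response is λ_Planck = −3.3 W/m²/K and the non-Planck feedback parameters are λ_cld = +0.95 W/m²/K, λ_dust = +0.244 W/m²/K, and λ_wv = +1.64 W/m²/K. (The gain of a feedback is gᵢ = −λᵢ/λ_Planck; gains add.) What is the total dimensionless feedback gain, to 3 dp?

0.859

Convert to gains: g_cld = 0.95/3.3 = 0.2879; g_dust = 0.244/3.3 = 0.07394; g_wv = 1.64/3.3 = 0.497.
Total gain g = 0.85884.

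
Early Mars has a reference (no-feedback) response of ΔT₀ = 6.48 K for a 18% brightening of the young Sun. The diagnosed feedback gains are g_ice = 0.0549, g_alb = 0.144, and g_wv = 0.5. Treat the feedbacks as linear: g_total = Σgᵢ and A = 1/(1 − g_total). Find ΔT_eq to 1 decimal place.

Total gain g = 0.0549 + 0.144 + 0.5 = 0.6989.
Amplification A = 1/(1 − 0.6989) = 3.321.
ΔT = 6.48 × 3.321 = 21.5 K.

21.5 K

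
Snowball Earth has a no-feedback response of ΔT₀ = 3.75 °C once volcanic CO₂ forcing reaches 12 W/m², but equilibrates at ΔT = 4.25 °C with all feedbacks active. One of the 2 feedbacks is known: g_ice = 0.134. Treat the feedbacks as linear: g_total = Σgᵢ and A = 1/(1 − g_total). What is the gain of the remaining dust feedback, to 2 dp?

Amplification A = ΔT/ΔT₀ = 4.25/3.75 = 1.133.
Total gain g = 1 − 1/A = 1 − 1/1.133 = 0.1174.
The known gain is 0.134.
g_dust = 0.1174 − 0.134 = -0.02.

-0.02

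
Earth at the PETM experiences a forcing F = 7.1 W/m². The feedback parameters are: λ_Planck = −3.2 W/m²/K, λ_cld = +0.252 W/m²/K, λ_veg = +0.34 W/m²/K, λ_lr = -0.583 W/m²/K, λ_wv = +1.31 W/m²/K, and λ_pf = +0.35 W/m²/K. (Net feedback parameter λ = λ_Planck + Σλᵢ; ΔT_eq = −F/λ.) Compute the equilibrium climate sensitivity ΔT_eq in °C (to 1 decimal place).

Net feedback parameter λ = (−3.2) + (+0.252) + (+0.34) + (-0.583) + (+1.31) + (+0.35) = -1.531 W/m²/K.
ΔT = −F/λ = −7.1/(-1.531) = 4.6 °C.

4.6 °C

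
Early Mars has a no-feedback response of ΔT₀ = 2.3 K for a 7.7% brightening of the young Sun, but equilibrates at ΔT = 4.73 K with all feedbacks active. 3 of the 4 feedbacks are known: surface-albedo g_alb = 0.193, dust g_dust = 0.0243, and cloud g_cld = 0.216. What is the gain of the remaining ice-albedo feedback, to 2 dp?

Amplification A = ΔT/ΔT₀ = 4.73/2.3 = 2.057.
Total gain g = 1 − 1/A = 1 − 1/2.057 = 0.5139.
Known gains sum to 0.193 + 0.0243 + 0.216 = 0.4333.
g_ice = 0.5139 − 0.4333 = 0.08.

0.08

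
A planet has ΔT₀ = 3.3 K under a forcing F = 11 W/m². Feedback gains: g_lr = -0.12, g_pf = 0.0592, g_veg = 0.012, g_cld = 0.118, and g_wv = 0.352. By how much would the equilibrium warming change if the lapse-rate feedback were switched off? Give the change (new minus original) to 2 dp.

Original: g = 0.4212, ΔT = 3.3/(1−0.4212) = 5.7015 K.
Without lapse-rate: g' = 0.5412, ΔT' = 3.3/(1−0.5412) = 7.1927 K.
Change = 7.1927 − 5.7015 = 1.49 K.

1.49 K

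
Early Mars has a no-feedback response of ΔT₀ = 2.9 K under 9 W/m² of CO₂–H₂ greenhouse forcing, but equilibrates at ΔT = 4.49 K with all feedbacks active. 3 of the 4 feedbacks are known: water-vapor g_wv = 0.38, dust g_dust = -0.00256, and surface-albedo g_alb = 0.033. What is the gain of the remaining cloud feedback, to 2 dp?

Amplification A = ΔT/ΔT₀ = 4.49/2.9 = 1.548.
Total gain g = 1 − 1/A = 1 − 1/1.548 = 0.354.
Known gains sum to 0.38 − 0.00256 + 0.033 = 0.41044.
g_cld = 0.354 − 0.41044 = -0.06.

-0.06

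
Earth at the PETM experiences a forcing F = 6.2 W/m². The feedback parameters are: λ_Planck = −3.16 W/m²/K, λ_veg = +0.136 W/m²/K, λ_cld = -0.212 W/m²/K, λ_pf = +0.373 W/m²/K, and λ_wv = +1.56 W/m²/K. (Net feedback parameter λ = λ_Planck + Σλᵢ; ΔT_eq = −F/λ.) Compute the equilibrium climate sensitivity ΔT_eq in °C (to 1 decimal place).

4.8 °C

Net feedback parameter λ = (−3.16) + (+0.136) + (-0.212) + (+0.373) + (+1.56) = -1.303 W/m²/K.
ΔT = −F/λ = −6.2/(-1.303) = 4.8 °C.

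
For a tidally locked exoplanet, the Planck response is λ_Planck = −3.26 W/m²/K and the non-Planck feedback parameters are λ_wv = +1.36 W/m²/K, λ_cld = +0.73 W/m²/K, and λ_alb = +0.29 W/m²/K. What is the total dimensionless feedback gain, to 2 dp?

0.73

Convert to gains: g_wv = 1.36/3.26 = 0.4172; g_cld = 0.73/3.26 = 0.2239; g_alb = 0.29/3.26 = 0.08896.
Total gain g = 0.73006.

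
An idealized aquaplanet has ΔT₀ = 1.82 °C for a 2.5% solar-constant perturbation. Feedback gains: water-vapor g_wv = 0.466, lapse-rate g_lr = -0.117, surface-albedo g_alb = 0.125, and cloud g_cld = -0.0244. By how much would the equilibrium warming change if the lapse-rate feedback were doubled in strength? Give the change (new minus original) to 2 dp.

Original: g = 0.4496, ΔT = 1.82/(1−0.4496) = 3.3067 °C.
With doubled lapse-rate: g' = 0.3326, ΔT' = 1.82/(1−0.3326) = 2.7270 °C.
Change = 2.7270 − 3.3067 = -0.58 °C.

-0.58 °C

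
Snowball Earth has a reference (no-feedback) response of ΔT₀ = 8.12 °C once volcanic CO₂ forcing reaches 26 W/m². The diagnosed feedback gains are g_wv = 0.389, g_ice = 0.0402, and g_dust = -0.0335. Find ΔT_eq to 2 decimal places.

13.44 °C

Total gain g = 0.389 + 0.0402 − 0.0335 = 0.3957.
Amplification A = 1/(1 − 0.3957) = 1.655.
ΔT = 8.12 × 1.655 = 13.44 °C.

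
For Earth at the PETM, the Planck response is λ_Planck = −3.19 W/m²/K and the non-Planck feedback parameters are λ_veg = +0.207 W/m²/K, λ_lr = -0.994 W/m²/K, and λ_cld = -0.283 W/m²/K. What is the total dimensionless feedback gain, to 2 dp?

-0.34

Convert to gains: g_veg = 0.207/3.19 = 0.06489; g_lr = -0.994/3.19 = -0.3116; g_cld = -0.283/3.19 = -0.08871.
Total gain g = -0.33542.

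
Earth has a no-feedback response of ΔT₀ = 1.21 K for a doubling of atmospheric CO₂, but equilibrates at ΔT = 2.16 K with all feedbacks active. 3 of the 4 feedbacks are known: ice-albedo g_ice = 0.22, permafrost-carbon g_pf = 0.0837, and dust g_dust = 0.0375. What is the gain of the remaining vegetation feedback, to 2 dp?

0.10

Amplification A = ΔT/ΔT₀ = 2.16/1.21 = 1.785.
Total gain g = 1 − 1/A = 1 − 1/1.785 = 0.4398.
Known gains sum to 0.22 + 0.0837 + 0.0375 = 0.3412.
g_veg = 0.4398 − 0.3412 = 0.10.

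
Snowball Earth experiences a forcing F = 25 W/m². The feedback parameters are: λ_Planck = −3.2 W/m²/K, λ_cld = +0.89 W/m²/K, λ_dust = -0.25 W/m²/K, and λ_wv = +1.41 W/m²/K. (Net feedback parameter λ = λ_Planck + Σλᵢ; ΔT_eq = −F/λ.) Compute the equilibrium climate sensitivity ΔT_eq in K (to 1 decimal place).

Net feedback parameter λ = (−3.2) + (+0.89) + (-0.25) + (+1.41) = -1.15 W/m²/K.
ΔT = −F/λ = −25/(-1.15) = 21.7 K.

21.7 K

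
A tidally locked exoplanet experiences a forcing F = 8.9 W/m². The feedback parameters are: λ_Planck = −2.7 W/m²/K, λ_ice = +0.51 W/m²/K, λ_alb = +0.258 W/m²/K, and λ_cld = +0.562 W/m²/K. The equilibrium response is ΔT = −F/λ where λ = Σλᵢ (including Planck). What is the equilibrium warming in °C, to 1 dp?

Net feedback parameter λ = (−2.7) + (+0.51) + (+0.258) + (+0.562) = -1.37 W/m²/K.
ΔT = −F/λ = −8.9/(-1.37) = 6.5 °C.

6.5 °C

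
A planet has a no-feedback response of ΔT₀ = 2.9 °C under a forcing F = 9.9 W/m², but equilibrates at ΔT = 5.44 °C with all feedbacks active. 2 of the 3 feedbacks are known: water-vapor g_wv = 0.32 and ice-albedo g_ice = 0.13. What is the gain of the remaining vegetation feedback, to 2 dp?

0.02

Amplification A = ΔT/ΔT₀ = 5.44/2.9 = 1.876.
Total gain g = 1 − 1/A = 1 − 1/1.876 = 0.467.
Known gains sum to 0.32 + 0.13 = 0.45.
g_veg = 0.467 − 0.45 = 0.02.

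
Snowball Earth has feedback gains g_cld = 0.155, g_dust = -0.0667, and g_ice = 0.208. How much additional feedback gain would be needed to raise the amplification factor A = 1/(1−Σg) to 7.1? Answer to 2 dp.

Current total gain = 0.2963.
Target gain for A = 7.1: g* = 1 − 1/7.1 = 0.8592.
Additional gain needed = 0.8592 − 0.2963 = 0.56.

0.56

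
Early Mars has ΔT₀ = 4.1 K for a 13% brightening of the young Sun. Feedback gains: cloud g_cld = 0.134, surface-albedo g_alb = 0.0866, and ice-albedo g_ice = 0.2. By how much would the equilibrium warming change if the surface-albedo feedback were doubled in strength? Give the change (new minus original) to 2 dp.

1.24 K

Original: g = 0.4206, ΔT = 4.1/(1−0.4206) = 7.0763 K.
With doubled surface-albedo: g' = 0.5072, ΔT' = 4.1/(1−0.5072) = 8.3198 K.
Change = 8.3198 − 7.0763 = 1.24 K.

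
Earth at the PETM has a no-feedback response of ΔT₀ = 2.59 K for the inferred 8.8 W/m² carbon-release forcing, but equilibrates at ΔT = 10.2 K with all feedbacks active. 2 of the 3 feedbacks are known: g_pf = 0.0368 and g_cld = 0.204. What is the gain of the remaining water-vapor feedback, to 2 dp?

0.51

Amplification A = ΔT/ΔT₀ = 10.2/2.59 = 3.938.
Total gain g = 1 − 1/A = 1 − 1/3.938 = 0.7461.
Known gains sum to 0.0368 + 0.204 = 0.2408.
g_wv = 0.7461 − 0.2408 = 0.51.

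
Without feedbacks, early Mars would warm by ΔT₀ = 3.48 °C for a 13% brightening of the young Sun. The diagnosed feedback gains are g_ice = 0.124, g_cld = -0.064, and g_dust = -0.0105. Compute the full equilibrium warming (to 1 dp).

3.7 °C

Total gain g = 0.124 − 0.064 − 0.0105 = 0.0495.
Amplification A = 1/(1 − 0.0495) = 1.052.
ΔT = 3.48 × 1.052 = 3.7 °C.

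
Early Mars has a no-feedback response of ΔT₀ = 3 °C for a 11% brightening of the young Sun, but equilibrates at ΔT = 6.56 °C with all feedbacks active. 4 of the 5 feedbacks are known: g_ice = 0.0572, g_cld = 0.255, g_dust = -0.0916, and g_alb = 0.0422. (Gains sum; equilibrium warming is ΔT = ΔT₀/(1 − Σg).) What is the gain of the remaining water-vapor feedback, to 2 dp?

0.28

Amplification A = ΔT/ΔT₀ = 6.56/3 = 2.187.
Total gain g = 1 − 1/A = 1 − 1/2.187 = 0.5428.
Known gains sum to 0.0572 + 0.255 − 0.0916 + 0.0422 = 0.2628.
g_wv = 0.5428 − 0.2628 = 0.28.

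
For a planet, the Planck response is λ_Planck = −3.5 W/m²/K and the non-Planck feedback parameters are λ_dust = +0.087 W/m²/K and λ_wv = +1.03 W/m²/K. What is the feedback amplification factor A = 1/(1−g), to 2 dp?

Convert to gains: g_dust = 0.087/3.5 = 0.02486; g_wv = 1.03/3.5 = 0.2943.
Total gain g = 0.31916.
A = 1/(1 − 0.31916) = 1.47.

1.47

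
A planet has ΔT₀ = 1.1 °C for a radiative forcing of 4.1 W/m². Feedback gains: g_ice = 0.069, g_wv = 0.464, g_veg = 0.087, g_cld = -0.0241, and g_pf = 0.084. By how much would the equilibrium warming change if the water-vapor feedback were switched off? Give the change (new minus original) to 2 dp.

Original: g = 0.6799, ΔT = 1.1/(1−0.6799) = 3.4364 °C.
Without water-vapor: g' = 0.2159, ΔT' = 1.1/(1−0.2159) = 1.4029 °C.
Change = 1.4029 − 3.4364 = -2.03 °C.

-2.03 °C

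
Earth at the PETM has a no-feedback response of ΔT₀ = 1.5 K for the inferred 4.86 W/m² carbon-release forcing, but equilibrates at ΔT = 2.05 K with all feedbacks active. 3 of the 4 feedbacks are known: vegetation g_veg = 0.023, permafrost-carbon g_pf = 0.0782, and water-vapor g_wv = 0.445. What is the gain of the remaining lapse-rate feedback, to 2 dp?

-0.28

Amplification A = ΔT/ΔT₀ = 2.05/1.5 = 1.367.
Total gain g = 1 − 1/A = 1 − 1/1.367 = 0.2685.
Known gains sum to 0.023 + 0.0782 + 0.445 = 0.5462.
g_lr = 0.2685 − 0.5462 = -0.28.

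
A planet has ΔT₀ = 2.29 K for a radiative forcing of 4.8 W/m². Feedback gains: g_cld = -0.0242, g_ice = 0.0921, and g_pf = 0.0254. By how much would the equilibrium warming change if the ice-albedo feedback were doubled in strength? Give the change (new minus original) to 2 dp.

0.29 K

Original: g = 0.0933, ΔT = 2.29/(1−0.0933) = 2.5256 K.
With doubled ice-albedo: g' = 0.1854, ΔT' = 2.29/(1−0.1854) = 2.8112 K.
Change = 2.8112 − 2.5256 = 0.29 K.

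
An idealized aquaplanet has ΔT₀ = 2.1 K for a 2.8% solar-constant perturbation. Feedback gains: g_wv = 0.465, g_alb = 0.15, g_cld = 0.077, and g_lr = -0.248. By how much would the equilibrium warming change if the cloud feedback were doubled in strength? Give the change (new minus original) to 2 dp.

0.61 K

Original: g = 0.444, ΔT = 2.1/(1−0.444) = 3.7770 K.
With doubled cloud: g' = 0.521, ΔT' = 2.1/(1−0.521) = 4.3841 K.
Change = 4.3841 − 3.7770 = 0.61 K.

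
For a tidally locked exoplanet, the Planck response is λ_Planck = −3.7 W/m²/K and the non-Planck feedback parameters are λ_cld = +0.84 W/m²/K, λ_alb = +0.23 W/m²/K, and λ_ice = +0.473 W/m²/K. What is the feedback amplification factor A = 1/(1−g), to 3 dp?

1.715

Convert to gains: g_cld = 0.84/3.7 = 0.227; g_alb = 0.23/3.7 = 0.06216; g_ice = 0.473/3.7 = 0.1278.
Total gain g = 0.41696.
A = 1/(1 − 0.41696) = 1.715.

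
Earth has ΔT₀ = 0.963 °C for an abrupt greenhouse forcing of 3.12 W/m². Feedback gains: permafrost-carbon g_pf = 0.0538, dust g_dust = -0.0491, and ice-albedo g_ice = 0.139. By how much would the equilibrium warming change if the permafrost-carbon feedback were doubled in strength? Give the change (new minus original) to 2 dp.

Original: g = 0.1437, ΔT = 0.963/(1−0.1437) = 1.1246 °C.
With doubled permafrost-carbon: g' = 0.1975, ΔT' = 0.963/(1−0.1975) = 1.2000 °C.
Change = 1.2000 − 1.1246 = 0.08 °C.

0.08 °C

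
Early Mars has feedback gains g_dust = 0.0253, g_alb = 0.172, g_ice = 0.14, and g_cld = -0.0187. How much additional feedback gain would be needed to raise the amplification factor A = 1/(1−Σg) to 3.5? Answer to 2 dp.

Current total gain = 0.3186.
Target gain for A = 3.5: g* = 1 − 1/3.5 = 0.7143.
Additional gain needed = 0.7143 − 0.3186 = 0.40.

0.40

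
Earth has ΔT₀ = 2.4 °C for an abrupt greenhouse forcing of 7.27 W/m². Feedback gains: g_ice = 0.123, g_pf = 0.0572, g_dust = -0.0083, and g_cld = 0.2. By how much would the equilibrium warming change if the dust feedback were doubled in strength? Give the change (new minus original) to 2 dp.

Original: g = 0.3719, ΔT = 2.4/(1−0.3719) = 3.8210 °C.
With doubled dust: g' = 0.3636, ΔT' = 2.4/(1−0.3636) = 3.7712 °C.
Change = 3.7712 − 3.8210 = -0.05 °C.

-0.05 °C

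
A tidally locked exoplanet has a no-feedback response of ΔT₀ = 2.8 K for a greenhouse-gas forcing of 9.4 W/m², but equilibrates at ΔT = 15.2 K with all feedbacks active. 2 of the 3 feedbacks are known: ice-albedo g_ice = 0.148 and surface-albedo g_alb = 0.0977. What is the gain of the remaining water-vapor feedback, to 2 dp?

0.57

Amplification A = ΔT/ΔT₀ = 15.2/2.8 = 5.429.
Total gain g = 1 − 1/A = 1 − 1/5.429 = 0.8158.
Known gains sum to 0.148 + 0.0977 = 0.2457.
g_wv = 0.8158 − 0.2457 = 0.57.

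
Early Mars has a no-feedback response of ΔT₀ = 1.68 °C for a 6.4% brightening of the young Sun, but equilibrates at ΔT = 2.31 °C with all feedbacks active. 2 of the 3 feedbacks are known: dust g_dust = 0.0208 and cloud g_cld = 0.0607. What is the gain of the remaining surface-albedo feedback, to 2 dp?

Amplification A = ΔT/ΔT₀ = 2.31/1.68 = 1.375.
Total gain g = 1 − 1/A = 1 − 1/1.375 = 0.2727.
Known gains sum to 0.0208 + 0.0607 = 0.0815.
g_alb = 0.2727 − 0.0815 = 0.19.

0.19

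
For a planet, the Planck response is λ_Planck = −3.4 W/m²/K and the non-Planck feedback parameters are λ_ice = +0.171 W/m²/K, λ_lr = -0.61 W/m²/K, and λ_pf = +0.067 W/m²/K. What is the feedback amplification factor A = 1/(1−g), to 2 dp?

0.90

Convert to gains: g_ice = 0.171/3.4 = 0.05029; g_lr = -0.61/3.4 = -0.1794; g_pf = 0.067/3.4 = 0.01971.
Total gain g = -0.1094.
A = 1/(1 + 0.1094) = 0.90.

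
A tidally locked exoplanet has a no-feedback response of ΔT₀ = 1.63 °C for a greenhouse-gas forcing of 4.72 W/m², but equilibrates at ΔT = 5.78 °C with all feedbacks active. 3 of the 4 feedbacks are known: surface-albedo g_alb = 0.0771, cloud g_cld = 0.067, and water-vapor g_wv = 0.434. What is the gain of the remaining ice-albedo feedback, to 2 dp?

Amplification A = ΔT/ΔT₀ = 5.78/1.63 = 3.546.
Total gain g = 1 − 1/A = 1 − 1/3.546 = 0.718.
Known gains sum to 0.0771 + 0.067 + 0.434 = 0.5781.
g_ice = 0.718 − 0.5781 = 0.14.

0.14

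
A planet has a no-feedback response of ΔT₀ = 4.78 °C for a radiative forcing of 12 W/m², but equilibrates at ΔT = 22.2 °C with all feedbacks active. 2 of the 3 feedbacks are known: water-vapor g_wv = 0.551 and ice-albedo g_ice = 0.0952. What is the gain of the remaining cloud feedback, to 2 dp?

Amplification A = ΔT/ΔT₀ = 22.2/4.78 = 4.644.
Total gain g = 1 − 1/A = 1 − 1/4.644 = 0.7847.
Known gains sum to 0.551 + 0.0952 = 0.6462.
g_cld = 0.7847 − 0.6462 = 0.14.

0.14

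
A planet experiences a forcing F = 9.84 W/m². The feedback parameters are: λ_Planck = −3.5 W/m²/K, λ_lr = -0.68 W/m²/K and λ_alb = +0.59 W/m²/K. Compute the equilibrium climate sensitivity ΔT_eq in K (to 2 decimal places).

Net feedback parameter λ = (−3.5) + (-0.68) + (+0.59) = -3.59 W/m²/K.
ΔT = −F/λ = −9.84/(-3.59) = 2.74 K.

2.74 K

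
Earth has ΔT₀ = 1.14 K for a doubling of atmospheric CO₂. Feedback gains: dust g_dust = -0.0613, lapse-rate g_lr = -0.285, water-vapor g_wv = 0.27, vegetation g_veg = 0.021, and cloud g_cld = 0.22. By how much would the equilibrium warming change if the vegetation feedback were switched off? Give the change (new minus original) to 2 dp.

Original: g = 0.1647, ΔT = 1.14/(1−0.1647) = 1.3648 K.
Without vegetation: g' = 0.1437, ΔT' = 1.14/(1−0.1437) = 1.3313 K.
Change = 1.3313 − 1.3648 = -0.03 K.

-0.03 K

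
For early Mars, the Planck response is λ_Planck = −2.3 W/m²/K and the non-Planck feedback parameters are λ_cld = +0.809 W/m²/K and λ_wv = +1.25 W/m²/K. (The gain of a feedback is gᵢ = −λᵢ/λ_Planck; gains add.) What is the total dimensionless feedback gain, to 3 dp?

0.895

Convert to gains: g_cld = 0.809/2.3 = 0.3517; g_wv = 1.25/2.3 = 0.5435.
Total gain g = 0.8952.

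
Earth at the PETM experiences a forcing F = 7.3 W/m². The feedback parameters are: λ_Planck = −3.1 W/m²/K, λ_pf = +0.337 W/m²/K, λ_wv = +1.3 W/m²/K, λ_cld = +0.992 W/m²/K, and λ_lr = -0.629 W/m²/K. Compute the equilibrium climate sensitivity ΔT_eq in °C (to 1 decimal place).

Net feedback parameter λ = (−3.1) + (+0.337) + (+1.3) + (+0.992) + (-0.629) = -1.1 W/m²/K.
ΔT = −F/λ = −7.3/(-1.1) = 6.6 °C.

6.6 °C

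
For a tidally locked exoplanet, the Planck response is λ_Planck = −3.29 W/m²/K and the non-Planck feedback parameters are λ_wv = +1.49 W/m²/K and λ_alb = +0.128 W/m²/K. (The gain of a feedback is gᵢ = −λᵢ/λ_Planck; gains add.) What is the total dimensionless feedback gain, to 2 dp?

Convert to gains: g_wv = 1.49/3.29 = 0.4529; g_alb = 0.128/3.29 = 0.03891.
Total gain g = 0.49181.

0.49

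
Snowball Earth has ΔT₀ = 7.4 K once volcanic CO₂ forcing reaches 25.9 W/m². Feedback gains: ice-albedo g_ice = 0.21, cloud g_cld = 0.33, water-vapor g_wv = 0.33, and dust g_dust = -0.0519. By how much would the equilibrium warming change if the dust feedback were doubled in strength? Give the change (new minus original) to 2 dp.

-9.03 K

Original: g = 0.8181, ΔT = 7.4/(1−0.8181) = 40.6817 K.
With doubled dust: g' = 0.7662, ΔT' = 7.4/(1−0.7662) = 31.6510 K.
Change = 31.6510 − 40.6817 = -9.03 K.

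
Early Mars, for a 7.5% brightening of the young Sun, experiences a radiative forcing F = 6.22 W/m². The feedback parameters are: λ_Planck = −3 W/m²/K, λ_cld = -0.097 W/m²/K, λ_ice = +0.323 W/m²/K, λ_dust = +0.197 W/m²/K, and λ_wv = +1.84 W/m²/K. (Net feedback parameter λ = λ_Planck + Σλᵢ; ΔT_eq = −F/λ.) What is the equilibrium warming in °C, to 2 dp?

Net feedback parameter λ = (−3) + (-0.097) + (+0.323) + (+0.197) + (+1.84) = -0.737 W/m²/K.
ΔT = −F/λ = −6.22/(-0.737) = 8.44 °C.

8.44 °C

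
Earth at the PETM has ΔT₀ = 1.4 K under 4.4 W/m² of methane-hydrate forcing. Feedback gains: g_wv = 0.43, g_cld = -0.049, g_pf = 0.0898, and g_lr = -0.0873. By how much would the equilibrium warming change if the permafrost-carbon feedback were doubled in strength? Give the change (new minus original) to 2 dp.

Original: g = 0.3835, ΔT = 1.4/(1−0.3835) = 2.2709 K.
With doubled permafrost-carbon: g' = 0.4733, ΔT' = 1.4/(1−0.4733) = 2.6581 K.
Change = 2.6581 − 2.2709 = 0.39 K.

0.39 K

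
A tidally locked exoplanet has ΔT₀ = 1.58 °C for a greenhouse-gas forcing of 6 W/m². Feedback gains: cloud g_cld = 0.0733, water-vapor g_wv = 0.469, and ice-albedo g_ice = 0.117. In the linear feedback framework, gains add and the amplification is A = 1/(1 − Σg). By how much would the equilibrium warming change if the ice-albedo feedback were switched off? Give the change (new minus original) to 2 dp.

-1.19 °C

Original: g = 0.6593, ΔT = 1.58/(1−0.6593) = 4.6375 °C.
Without ice-albedo: g' = 0.5423, ΔT' = 1.58/(1−0.5423) = 3.4520 °C.
Change = 3.4520 − 4.6375 = -1.19 °C.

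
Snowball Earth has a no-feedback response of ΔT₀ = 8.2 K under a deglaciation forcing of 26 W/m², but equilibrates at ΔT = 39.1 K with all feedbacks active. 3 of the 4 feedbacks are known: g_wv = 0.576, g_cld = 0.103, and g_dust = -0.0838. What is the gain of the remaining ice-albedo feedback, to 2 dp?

Amplification A = ΔT/ΔT₀ = 39.1/8.2 = 4.768.
Total gain g = 1 − 1/A = 1 − 1/4.768 = 0.7903.
Known gains sum to 0.576 + 0.103 − 0.0838 = 0.5952.
g_ice = 0.7903 − 0.5952 = 0.20.

0.20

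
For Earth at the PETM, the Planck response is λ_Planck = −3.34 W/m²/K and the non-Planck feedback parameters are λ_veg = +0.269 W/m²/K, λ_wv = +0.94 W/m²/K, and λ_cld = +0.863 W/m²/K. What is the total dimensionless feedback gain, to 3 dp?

0.620

Convert to gains: g_veg = 0.269/3.34 = 0.08054; g_wv = 0.94/3.34 = 0.2814; g_cld = 0.863/3.34 = 0.2584.
Total gain g = 0.62034.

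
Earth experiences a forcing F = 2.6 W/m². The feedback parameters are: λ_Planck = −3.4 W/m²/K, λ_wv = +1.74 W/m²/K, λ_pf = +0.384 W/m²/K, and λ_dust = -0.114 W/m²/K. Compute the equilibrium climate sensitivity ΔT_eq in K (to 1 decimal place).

Net feedback parameter λ = (−3.4) + (+1.74) + (+0.384) + (-0.114) = -1.39 W/m²/K.
ΔT = −F/λ = −2.6/(-1.39) = 1.9 K.

1.9 K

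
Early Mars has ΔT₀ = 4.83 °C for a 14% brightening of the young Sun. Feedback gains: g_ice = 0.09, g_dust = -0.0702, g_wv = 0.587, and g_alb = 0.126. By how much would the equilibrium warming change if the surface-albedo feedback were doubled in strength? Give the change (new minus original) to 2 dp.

Original: g = 0.7328, ΔT = 4.83/(1−0.7328) = 18.0763 °C.
With doubled surface-albedo: g' = 0.8588, ΔT' = 4.83/(1−0.8588) = 34.2068 °C.
Change = 34.2068 − 18.0763 = 16.13 °C.

16.13 °C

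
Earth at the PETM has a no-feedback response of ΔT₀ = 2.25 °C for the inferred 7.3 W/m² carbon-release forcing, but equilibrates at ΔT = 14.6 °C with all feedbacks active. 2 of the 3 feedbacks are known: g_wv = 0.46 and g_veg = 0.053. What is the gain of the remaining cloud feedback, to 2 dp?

0.33

Amplification A = ΔT/ΔT₀ = 14.6/2.25 = 6.489.
Total gain g = 1 − 1/A = 1 − 1/6.489 = 0.8459.
Known gains sum to 0.46 + 0.053 = 0.513.
g_cld = 0.8459 − 0.513 = 0.33.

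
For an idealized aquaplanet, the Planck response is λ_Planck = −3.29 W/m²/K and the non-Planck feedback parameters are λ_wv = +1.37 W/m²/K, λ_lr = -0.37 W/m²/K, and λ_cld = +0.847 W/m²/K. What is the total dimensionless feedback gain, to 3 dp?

Convert to gains: g_wv = 1.37/3.29 = 0.4164; g_lr = -0.37/3.29 = -0.1125; g_cld = 0.847/3.29 = 0.2574.
Total gain g = 0.5613.

0.561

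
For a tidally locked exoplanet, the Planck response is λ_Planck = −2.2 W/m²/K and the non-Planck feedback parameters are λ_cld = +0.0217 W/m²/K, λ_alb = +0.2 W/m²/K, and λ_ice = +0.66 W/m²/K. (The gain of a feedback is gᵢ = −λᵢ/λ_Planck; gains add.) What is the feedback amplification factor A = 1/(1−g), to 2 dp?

Convert to gains: g_cld = 0.0217/2.2 = 0.009864; g_alb = 0.2/2.2 = 0.09091; g_ice = 0.66/2.2 = 0.3.
Total gain g = 0.400774.
A = 1/(1 − 0.400774) = 1.67.

1.67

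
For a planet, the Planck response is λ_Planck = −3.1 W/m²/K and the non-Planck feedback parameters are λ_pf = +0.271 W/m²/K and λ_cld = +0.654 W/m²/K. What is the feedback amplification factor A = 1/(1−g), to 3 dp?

Convert to gains: g_pf = 0.271/3.1 = 0.08742; g_cld = 0.654/3.1 = 0.211.
Total gain g = 0.29842.
A = 1/(1 − 0.29842) = 1.425.

1.425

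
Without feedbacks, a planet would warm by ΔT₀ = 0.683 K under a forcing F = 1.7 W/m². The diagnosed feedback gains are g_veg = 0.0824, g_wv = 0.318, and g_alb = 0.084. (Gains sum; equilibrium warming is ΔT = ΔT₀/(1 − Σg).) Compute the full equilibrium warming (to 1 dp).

1.3 K

Total gain g = 0.0824 + 0.318 + 0.084 = 0.4844.
Amplification A = 1/(1 − 0.4844) = 1.939.
ΔT = 0.683 × 1.939 = 1.3 K.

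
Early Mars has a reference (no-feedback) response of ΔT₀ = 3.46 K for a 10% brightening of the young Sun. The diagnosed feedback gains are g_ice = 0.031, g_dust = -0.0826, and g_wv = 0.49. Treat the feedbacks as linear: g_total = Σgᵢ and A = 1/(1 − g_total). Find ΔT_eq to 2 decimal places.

6.16 K

Total gain g = 0.031 − 0.0826 + 0.49 = 0.4384.
Amplification A = 1/(1 − 0.4384) = 1.781.
ΔT = 3.46 × 1.781 = 6.16 K.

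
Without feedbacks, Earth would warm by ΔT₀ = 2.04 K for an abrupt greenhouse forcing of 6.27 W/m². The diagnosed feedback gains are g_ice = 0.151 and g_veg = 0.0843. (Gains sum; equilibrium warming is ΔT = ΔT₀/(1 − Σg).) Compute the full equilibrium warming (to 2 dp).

Total gain g = 0.151 + 0.0843 = 0.2353.
Amplification A = 1/(1 − 0.2353) = 1.308.
ΔT = 2.04 × 1.308 = 2.67 K.

2.67 K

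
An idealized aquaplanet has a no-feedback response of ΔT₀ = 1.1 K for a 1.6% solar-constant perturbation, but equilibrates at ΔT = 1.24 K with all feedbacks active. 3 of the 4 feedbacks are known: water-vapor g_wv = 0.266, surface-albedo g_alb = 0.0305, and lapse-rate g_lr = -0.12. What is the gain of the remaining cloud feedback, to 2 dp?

Amplification A = ΔT/ΔT₀ = 1.24/1.1 = 1.127.
Total gain g = 1 − 1/A = 1 − 1/1.127 = 0.1127.
Known gains sum to 0.266 + 0.0305 − 0.12 = 0.1765.
g_cld = 0.1127 − 0.1765 = -0.06.

-0.06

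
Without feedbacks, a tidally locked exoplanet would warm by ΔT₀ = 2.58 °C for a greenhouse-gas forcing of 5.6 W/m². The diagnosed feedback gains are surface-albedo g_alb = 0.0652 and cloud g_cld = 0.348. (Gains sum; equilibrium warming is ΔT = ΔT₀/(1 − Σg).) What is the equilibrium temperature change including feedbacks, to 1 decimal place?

Total gain g = 0.0652 + 0.348 = 0.4132.
Amplification A = 1/(1 − 0.4132) = 1.704.
ΔT = 2.58 × 1.704 = 4.4 °C.

4.4 °C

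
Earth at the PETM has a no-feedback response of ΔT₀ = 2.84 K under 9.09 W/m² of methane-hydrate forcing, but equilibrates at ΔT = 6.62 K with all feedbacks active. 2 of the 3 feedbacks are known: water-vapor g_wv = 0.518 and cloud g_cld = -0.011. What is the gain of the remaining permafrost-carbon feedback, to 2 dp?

Amplification A = ΔT/ΔT₀ = 6.62/2.84 = 2.331.
Total gain g = 1 − 1/A = 1 − 1/2.331 = 0.571.
Known gains sum to 0.518 − 0.011 = 0.507.
g_pf = 0.571 − 0.507 = 0.06.

0.06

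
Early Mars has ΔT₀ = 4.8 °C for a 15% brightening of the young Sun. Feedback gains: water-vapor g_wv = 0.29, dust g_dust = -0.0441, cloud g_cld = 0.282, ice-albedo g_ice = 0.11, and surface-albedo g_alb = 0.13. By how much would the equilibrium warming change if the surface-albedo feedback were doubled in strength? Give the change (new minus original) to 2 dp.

26.33 °C

Original: g = 0.7679, ΔT = 4.8/(1−0.7679) = 20.6807 °C.
With doubled surface-albedo: g' = 0.8979, ΔT' = 4.8/(1−0.8979) = 47.0127 °C.
Change = 47.0127 − 20.6807 = 26.33 °C.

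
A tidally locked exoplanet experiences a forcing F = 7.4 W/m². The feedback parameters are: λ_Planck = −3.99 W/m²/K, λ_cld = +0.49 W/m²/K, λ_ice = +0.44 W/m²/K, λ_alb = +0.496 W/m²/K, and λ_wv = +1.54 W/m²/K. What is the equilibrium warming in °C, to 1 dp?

Net feedback parameter λ = (−3.99) + (+0.49) + (+0.44) + (+0.496) + (+1.54) = -1.024 W/m²/K.
ΔT = −F/λ = −7.4/(-1.024) = 7.2 °C.

7.2 °C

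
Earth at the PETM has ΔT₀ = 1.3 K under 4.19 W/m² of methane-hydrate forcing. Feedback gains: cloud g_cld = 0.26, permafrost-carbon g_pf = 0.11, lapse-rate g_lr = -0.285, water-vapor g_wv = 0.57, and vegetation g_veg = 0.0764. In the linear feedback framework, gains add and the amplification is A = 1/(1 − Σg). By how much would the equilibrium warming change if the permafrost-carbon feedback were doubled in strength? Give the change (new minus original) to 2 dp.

Original: g = 0.7314, ΔT = 1.3/(1−0.7314) = 4.8399 K.
With doubled permafrost-carbon: g' = 0.8414, ΔT' = 1.3/(1−0.8414) = 8.1967 K.
Change = 8.1967 − 4.8399 = 3.36 K.

3.36 K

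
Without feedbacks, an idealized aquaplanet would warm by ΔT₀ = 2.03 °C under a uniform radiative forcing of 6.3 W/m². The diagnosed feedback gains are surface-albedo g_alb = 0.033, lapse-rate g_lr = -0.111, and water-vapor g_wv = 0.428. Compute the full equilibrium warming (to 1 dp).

3.1 °C

Total gain g = 0.033 − 0.111 + 0.428 = 0.35.
Amplification A = 1/(1 − 0.35) = 1.538.
ΔT = 2.03 × 1.538 = 3.1 °C.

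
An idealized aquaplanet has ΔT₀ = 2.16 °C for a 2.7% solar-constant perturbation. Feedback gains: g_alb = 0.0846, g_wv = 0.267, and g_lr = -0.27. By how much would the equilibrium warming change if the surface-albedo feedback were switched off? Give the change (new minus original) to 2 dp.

Original: g = 0.0816, ΔT = 2.16/(1−0.0816) = 2.3519 °C.
Without surface-albedo: g' = -0.003, ΔT' = 2.16/(1+0.003) = 2.1535 °C.
Change = 2.1535 − 2.3519 = -0.20 °C.

-0.20 °C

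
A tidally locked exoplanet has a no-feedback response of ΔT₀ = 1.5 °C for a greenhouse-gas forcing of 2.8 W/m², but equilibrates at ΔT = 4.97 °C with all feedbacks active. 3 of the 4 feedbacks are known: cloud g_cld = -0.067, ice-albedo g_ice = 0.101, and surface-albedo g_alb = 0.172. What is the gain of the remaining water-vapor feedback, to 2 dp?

0.49

Amplification A = ΔT/ΔT₀ = 4.97/1.5 = 3.313.
Total gain g = 1 − 1/A = 1 − 1/3.313 = 0.6982.
Known gains sum to -0.067 + 0.101 + 0.172 = 0.206.
g_wv = 0.6982 − 0.206 = 0.49.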